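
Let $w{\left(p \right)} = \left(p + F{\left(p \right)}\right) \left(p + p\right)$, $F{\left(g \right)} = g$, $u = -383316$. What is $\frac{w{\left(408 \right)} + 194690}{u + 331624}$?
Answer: $- \frac{430273}{25846} \approx -16.648$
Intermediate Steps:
$w{\left(p \right)} = 4 p^{2}$ ($w{\left(p \right)} = \left(p + p\right) \left(p + p\right) = 2 p 2 p = 4 p^{2}$)
$\frac{w{\left(408 \right)} + 194690}{u + 331624} = \frac{4 \cdot 408^{2} + 194690}{-383316 + 331624} = \frac{4 \cdot 166464 + 194690}{-51692} = \left(665856 + 194690\right) \left(- \frac{1}{51692}\right) = 860546 \left(- \frac{1}{51692}\right) = - \frac{430273}{25846}$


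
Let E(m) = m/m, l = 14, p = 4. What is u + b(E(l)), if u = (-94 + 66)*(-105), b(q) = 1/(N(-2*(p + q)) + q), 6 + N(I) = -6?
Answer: 32339/11 ≈ 2939.9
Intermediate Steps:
N(I) = -12 (N(I) = -6 - 6 = -12)
E(m) = 1
b(q) = 1/(-12 + q)
u = 2940 (u = -28*(-105) = 2940)
u + b(E(l)) = 2940 + 1/(-12 + 1) = 2940 + 1/(-11) = 2940 - 1/11 = 32339/11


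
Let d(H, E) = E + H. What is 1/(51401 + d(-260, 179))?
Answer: 1/51320 ≈ 1.9486e-5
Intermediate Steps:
1/(51401 + d(-260, 179)) = 1/(51401 + (179 - 260)) = 1/(51401 - 81) = 1/51320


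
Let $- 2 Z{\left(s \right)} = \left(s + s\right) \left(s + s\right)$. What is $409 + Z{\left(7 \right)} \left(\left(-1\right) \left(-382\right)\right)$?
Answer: $-37027$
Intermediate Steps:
$Z{\left(s \right)} = - 2 s^{2}$ ($Z{\left(s \right)} = - \frac{\left(s + s\right) \left(s + s\right)}{2} = - \frac{2 s 2 s}{2} = - \frac{4 s^{2}}{2} = - 2 s^{2}$)
$409 + Z{\left(7 \right)} \left(\left(-1\right) \left(-382\right)\right) = 409 + - 2 \cdot 7^{2} \left(\left(-1\right) \left(-382\right)\right) = 409 + \left(-2\right) 49 \cdot 382 = 409 - 37436 = -37027$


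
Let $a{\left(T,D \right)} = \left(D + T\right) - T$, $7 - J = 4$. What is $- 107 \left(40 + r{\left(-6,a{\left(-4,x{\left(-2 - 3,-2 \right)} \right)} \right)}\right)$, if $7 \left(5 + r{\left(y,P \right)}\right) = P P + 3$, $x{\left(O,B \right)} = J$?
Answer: $- \frac{27499}{7} \approx -3928.4$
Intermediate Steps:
$J = 3$ ($J = 7 - 4 = 3$)
$x{\left(O,B \right)} = 3$
$a{\left(T,D \right)} = D$
$r{\left(y,P \right)} = - \frac{32}{7} + \frac{P^{2}}{7}$ ($r{\left(y,P \right)} = -5 + \frac{P P + 3}{7} = -5 + \frac{P^{2} + 3}{7} = -5 + \frac{3 + P^{2}}{7} = -5 + \left(\frac{3}{7} + \frac{P^{2}}{7}\right) = - \frac{32}{7} + \frac{P^{2}}{7}$)
$- 107 \left(40 + r{\left(-6,a{\left(-4,x{\left(-2 - 3,-2 \right)} \right)} \right)}\right) = - 107 \left(40 - \left(\frac{32}{7} - \frac{3^{2}}{7}\right)\right) = - 107 \left(40 + \left(- \frac{32}{7} + \frac{1}{7} \cdot 9\right)\right) = - 107 \left(40 + \left(- \frac{32}{7} + \frac{9}{7}\right)\right) = - 107 \left(40 - \frac{23}{7}\right) = \left(-107\right) \frac{257}{7} = - \frac{27499}{7}$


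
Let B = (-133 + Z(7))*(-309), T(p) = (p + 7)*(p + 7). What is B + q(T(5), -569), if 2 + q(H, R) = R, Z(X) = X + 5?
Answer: 36818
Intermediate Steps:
Z(X) = 5 + X
T(p) = (7 + p)² (T(p) = (7 + p)*(7 + p) = (7 + p)²)
q(H, R) = -2 + R
B = 37389 (B = (-133 + (5 + 7))*(-309) = (-133 + 12)*(-309) = -121*(-309) = 37389)
B + q(T(5), -569) = 37389 + (-2 - 569) = 37389 - 571 = 36818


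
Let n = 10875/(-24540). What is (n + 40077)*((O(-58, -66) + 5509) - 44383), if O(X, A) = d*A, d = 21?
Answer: -659914211055/409 ≈ -1.6135e+9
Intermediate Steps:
O(X, A) = 21*A
n = -725/1636 (n = 10875*(-1/24540) = -725/1636 ≈ -0.44315)
(n + 40077)*((O(-58, -66) + 5509) - 44383) = (-725/1636 + 40077)*((21*(-66) + 5509) - 44383) = 65565247*((-1386 + 5509) - 44383)/1636 = 65565247*(4123 - 44383)/1636 = (65565247/1636)*(-40260) = -659914211055/409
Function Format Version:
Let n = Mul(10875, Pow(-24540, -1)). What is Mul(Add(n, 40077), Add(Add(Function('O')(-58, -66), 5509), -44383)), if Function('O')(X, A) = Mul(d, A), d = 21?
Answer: Rational(-659914211055, 409) ≈ -1.6135e+9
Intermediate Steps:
Function('O')(X, A) = Mul(21, A)
n = Rational(-725, 1636) (n = Mul(10875, Rational(-1, 24540)) = Rational(-725, 1636) ≈ -0.44315)
Mul(Add(n, 40077), Add(Add(Function('O')(-58, -66), 5509), -44383)) = Mul(Add(Rational(-725, 1636), 40077), Add(Add(Mul(21, -66), 5509), -44383)) = Mul(Rational(65565247, 1636), Add(Add(-1386, 5509), -44383)) = Mul(Rational(65565247, 1636), Add(4123, -44383)) = Mul(Rational(65565247, 1636), -40260) = Rational(-659914211055, 409)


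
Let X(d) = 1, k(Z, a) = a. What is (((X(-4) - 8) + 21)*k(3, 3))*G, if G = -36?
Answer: -1512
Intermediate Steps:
(((X(-4) - 8) + 21)*k(3, 3))*G = (((1 - 8) + 21)*3)*(-36) = ((-7 + 21)*3)*(-36) = (14*3)*(-36) = 42*(-36) = -1512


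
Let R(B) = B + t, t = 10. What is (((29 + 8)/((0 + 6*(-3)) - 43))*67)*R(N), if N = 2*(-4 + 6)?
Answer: -34706/61 ≈ -568.95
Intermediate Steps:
N = 4 (N = 2*2 = 4)
R(B) = 10 + B (R(B) = B + 10 = 10 + B)
(((29 + 8)/((0 + 6*(-3)) - 43))*67)*R(N) = (((29 + 8)/((0 + 6*(-3)) - 43))*67)*(10 + 4) = ((37/((0 - 18) - 43))*67)*14 = ((37/(-18 - 43))*67)*14 = ((37/(-61))*67)*14 = ((37*(-1/61))*67)*14 = -37/61*67*14 = -2479/61*14 = -34706/61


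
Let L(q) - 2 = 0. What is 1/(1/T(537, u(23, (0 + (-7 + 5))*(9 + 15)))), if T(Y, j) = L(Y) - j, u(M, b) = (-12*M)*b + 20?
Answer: -13266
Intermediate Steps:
L(q) = 2 (L(q) = 2 + 0 = 2)
u(M, b) = 20 - 12*M*b (u(M, b) = -12*M*b + 20 = 20 - 12*M*b)
T(Y, j) = 2 - j
1/(1/T(537, u(23, (0 + (-7 + 5))*(9 + 15)))) = 1/(1/(2 - (20 - 12*23*(0 + (-7 + 5))*(9 + 15)))) = 1/(1/(2 - (20 - 12*23*(0 - 2)*24))) = 1/(1/(2 - (20 - 12*23*(-2*24)))) = 1/(1/(2 - (20 - 12*23*(-48)))) = 1/(1/(2 - (20 + 13248))) = 1/(1/(2 - 1*13268)) = 1/(1/(2 - 13268)) = 1/(1/(-13266)) = 1/(-1/13266) = -13266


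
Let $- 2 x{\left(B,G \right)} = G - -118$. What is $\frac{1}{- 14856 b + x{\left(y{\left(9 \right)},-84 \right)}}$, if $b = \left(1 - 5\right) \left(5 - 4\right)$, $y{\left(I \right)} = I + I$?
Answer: $\frac{1}{59407} \approx 1.6833 \cdot 10^{-5}$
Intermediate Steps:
$y{\left(I \right)} = 2 I$
$x{\left(B,G \right)} = -59 - \frac{G}{2}$ ($x{\left(B,G \right)} = - \frac{G - -118}{2} = - \frac{G + 118}{2} = - \frac{118 + G}{2} = -59 - \frac{G}{2}$)
$b = -4$ ($b = \left(-4\right) 1 = -4$)
$\frac{1}{- 14856 b + x{\left(y{\left(9 \right)},-84 \right)}} = \frac{1}{\left(-14856\right) \left(-4\right) - 17} = \frac{1}{59424 + \left(-59 + 42\right)} = \frac{1}{59424 - 17} = \frac{1}{59407}$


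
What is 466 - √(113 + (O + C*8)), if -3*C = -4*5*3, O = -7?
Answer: 466 - √266 ≈ 449.69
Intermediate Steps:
C = 20 (C = -(-4*5)*3/3 = -(-20)*3/3 = -⅓*(-60) = 20)
466 - √(113 + (O + C*8)) = 466 - √(113 + (-7 + 20*8)) = 466 - √(113 + (-7 + 160)) = 466 - √(113 + 153) = 466 - √266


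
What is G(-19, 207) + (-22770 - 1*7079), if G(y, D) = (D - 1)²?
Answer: 12587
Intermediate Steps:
G(y, D) = (-1 + D)²
G(-19, 207) + (-22770 - 1*7079) = (-1 + 207)² + (-22770 - 1*7079) = 206² + (-22770 - 7079) = 42436 - 29849 = 12587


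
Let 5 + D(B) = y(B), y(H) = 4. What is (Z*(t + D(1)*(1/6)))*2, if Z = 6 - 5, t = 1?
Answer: 5/3 ≈ 1.6667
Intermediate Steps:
D(B) = -1 (D(B) = -5 + 4 = -1)
Z = 1
(Z*(t + D(1)*(1/6)))*2 = (1*(1 - 1/6))*2 = (1*(1 - 1*⅙))*2 = (1*(1 - ⅙))*2 = (1*(⅚))*2 = (⅚)*2 = 5/3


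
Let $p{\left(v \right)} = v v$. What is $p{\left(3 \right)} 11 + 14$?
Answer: $113$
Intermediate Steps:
$p{\left(v \right)} = v^{2}$
$p{\left(3 \right)} 11 + 14 = 3^{2} \cdot 11 + 14 = 9 \cdot 11 + 14 = 99 + 14 = 113$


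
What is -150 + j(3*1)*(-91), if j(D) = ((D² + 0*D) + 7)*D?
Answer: -4518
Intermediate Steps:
j(D) = D*(7 + D²) (j(D) = ((D² + 0) + 7)*D = (D² + 7)*D = (7 + D²)*D = D*(7 + D²))
-150 + j(3*1)*(-91) = -150 + ((3*1)*(7 + (3*1)²))*(-91) = -150 + (3*(7 + 3²))*(-91) = -150 + (3*(7 + 9))*(-91) = -150 + (3*16)*(-91) = -150 + 48*(-91) = -150 - 4368 = -4518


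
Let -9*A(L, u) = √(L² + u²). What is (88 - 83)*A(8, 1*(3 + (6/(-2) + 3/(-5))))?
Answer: -√1609/9 ≈ -4.4569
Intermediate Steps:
A(L, u) = -√(L² + u²)/9
(88 - 83)*A(8, 1*(3 + (6/(-2) + 3/(-5)))) = (88 - 83)*(-√(8² + (1*(3 + (6/(-2) + 3/(-5))))²)/9) = 5*(-√(64 + (1*(3 + (6*(-½) + 3*(-⅕))))²)/9) = 5*(-√(64 + (1*(3 + (-3 - ⅗)))²)/9) = 5*(-√(64 + (1*(3 - 18/5))²)/9) = 5*(-√(64 + (1*(-⅗))²)/9) = 5*(-√(64 + (-⅗)²)/9) = 5*(-√(64 + 9/25)/9) = 5*(-√1609/45) = -√1609/9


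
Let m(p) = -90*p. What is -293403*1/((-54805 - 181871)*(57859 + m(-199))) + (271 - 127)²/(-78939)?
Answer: -73644164383/280370312684 ≈ -0.26267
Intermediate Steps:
-293403*1/((-54805 - 181871)*(57859 + m(-199))) + (271 - 127)²/(-78939) = -293403*1/((-54805 - 181871)*(57859 - 90*(-199))) + (271 - 127)²/(-78939) = -293403*(-1/(236676*(57859 + 17910))) + 144²*(-1/78939) = -293403/(75769*(-236676)) + 20736*(-1/78939) = -293403/(-17932703844) - 2304/8771 = -293403*(-1/17932703844) - 2304/8771 = 523/31965604 - 2304/8771 = -73644164383/280370312684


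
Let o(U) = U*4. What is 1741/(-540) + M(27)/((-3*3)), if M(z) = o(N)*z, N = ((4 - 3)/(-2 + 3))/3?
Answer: -3901/540 ≈ -7.2241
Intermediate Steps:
N = 1/3 (N = (1/1)*(1/3) = (1*1)*(1/3) = 1*(1/3) = 1/3 ≈ 0.33333)
o(U) = 4*U
M(z) = 4*z/3 (M(z) = (4*(1/3))*z = 4*z/3)
1741/(-540) + M(27)/((-3*3)) = 1741/(-540) + ((4/3)*27)/((-3*3)) = 1741*(-1/540) + 36/(-9) = -1741/540 + 36*(-1/9) = -1741/540 - 4 = -3901/540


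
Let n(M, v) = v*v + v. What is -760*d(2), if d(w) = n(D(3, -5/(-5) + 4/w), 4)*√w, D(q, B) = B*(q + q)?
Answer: -15200*√2 ≈ -21496.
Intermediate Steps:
D(q, B) = 2*B*q (D(q, B) = B*(2*q) = 2*B*q)
n(M, v) = v + v² (n(M, v) = v² + v = v + v²)
d(w) = 20*√w (d(w) = (4*(1 + 4))*√w = (4*5)*√w = 20*√w)
-760*d(2) = -15200*√2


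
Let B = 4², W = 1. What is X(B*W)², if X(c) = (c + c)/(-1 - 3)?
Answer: 64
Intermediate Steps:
B = 16
X(c) = -c/2 (X(c) = (2*c)/(-4) = (2*c)*(-¼) = -c/2)
X(B*W)² = (-8)² = 64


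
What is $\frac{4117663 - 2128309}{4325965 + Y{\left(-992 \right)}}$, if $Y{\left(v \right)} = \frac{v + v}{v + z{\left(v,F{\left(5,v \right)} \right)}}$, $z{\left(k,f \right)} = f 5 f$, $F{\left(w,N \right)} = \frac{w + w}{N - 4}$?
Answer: $\frac{489420558751422}{1064273722163431} \approx 0.45986$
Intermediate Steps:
$F{\left(w,N \right)} = \frac{2 w}{-4 + N}$
$z{\left(k,f \right)} = 5 f^{2}$ ($z{\left(k,f \right)} = 5 f f = 5 f^{2}$)
$Y{\left(v \right)} = \frac{2 v}{v + \frac{500}{\left(-4 + v\right)^{2}}}$ ($Y{\left(v \right)} = \frac{v + v}{v + 5 \left(2 \cdot 5 \frac{1}{-4 + v}\right)^{2}} = \frac{2 v}{v + 5 \left(\frac{10}{-4 + v}\right)^{2}} = \frac{2 v}{v + 5 \frac{100}{\left(-4 + v\right)^{2}}} = \frac{2 v}{v + \frac{500}{\left(-4 + v\right)^{2}}}$)
$\frac{4117663 - 2128309}{4325965 + Y{\left(-992 \right)}} = \frac{4117663 - 2128309}{4325965 + 2 \left(-992\right) \left(-4 - 992\right)^{2} \frac{1}{500 - 992 \left(-4 - 992\right)^{2}}} = \frac{1989354}{4325965 + 2 \left(-992\right) \left(-996\right)^{2} \frac{1}{500 - 992 \left(-996\right)^{2}}} = \frac{1989354}{4325965 + 2 \left(-992\right) 992016 \frac{1}{500 - 984079872}} = \frac{1989354}{4325965 + 2 \left(-992\right) 992016 \frac{1}{-984079372}} = \frac{1989354}{4325965 + 2 \left(-992\right) 992016 \left(- \frac{1}{984079372}\right)} = \frac{1989354}{4325965 + \frac{492039936}{246019843}} = \frac{1989354}{\frac{1064273722163431}{246019843}} = 1989354 \cdot \frac{246019843}{1064273722163431} = \frac{489420558751422}{1064273722163431}$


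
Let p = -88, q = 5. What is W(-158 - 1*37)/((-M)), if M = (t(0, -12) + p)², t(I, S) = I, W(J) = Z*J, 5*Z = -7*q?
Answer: -1365/7744 ≈ -0.17627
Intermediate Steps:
Z = -7 (Z = (-7*5)/5 = (⅕)*(-35) = -7)
W(J) = -7*J
M = 7744 (M = (0 - 88)² = (-88)² = 7744)
W(-158 - 1*37)/((-M)) = (-7*(-158 - 1*37))/((-1*7744)) = -7*(-158 - 37)/(-7744) = -7*(-195)*(-1/7744) = 1365*(-1/7744) = -1365/7744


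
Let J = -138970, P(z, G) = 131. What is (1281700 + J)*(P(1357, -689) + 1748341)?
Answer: 1998031408560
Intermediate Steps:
(1281700 + J)*(P(1357, -689) + 1748341) = (1281700 - 138970)*(131 + 1748341) = 1142730*1748472 = 1998031408560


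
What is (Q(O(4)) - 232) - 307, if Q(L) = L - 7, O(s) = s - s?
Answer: -546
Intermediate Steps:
O(s) = 0
Q(L) = -7 + L
(Q(O(4)) - 232) - 307 = ((-7 + 0) - 232) - 307 = (-7 - 232) - 307 = -239 - 307 = -546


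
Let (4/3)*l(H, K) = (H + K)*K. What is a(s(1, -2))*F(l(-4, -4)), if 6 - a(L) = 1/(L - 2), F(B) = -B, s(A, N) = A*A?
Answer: -168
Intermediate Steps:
l(H, K) = 3*K*(H + K)/4 (l(H, K) = 3*((H + K)*K)/4 = 3*(K*(H + K))/4 = 3*K*(H + K)/4)
s(A, N) = A**2
a(L) = 6 - 1/(-2 + L) (a(L) = 6 - 1/(L - 2) = 6 - 1/(-2 + L))
a(s(1, -2))*F(l(-4, -4)) = ((-13 + 6*1**2)/(-2 + 1**2))*(-3*(-4)*(-4 - 4)/4) = ((-13 + 6*1)/(-2 + 1))*(-3*(-4)*(-8)/4) = ((-13 + 6)/(-1))*(-1*24) = -1*(-7)*(-24) = 7*(-24) = -168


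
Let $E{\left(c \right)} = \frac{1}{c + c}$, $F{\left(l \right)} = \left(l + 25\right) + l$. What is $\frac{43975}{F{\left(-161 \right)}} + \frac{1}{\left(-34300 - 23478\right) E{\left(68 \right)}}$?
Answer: $- \frac{1270413971}{8580033} \approx -148.07$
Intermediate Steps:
$F{\left(l \right)} = 25 + 2 l$ ($F{\left(l \right)} = \left(25 + l\right) + l = 25 + 2 l$)
$E{\left(c \right)} = \frac{1}{2 c}$
$\frac{43975}{F{\left(-161 \right)}} + \frac{1}{\left(-34300 - 23478\right) E{\left(68 \right)}} = \frac{43975}{25 + 2 \left(-161\right)} + \frac{1}{\left(-34300 - 23478\right) \frac{1}{2 \cdot 68}} = \frac{43975}{25 - 322} + \frac{1}{\left(-57778\right) \frac{1}{2} \cdot \frac{1}{68}} = \frac{43975}{-297} - \frac{\frac{1}{\frac{1}{136}}}{57778} = 43975 \left(- \frac{1}{297}\right) - \frac{68}{28889} = - \frac{43975}{297} - \frac{68}{28889} = - \frac{1270413971}{8580033}$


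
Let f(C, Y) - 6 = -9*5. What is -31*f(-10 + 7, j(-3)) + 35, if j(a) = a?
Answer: 1244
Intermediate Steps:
f(C, Y) = -39 (f(C, Y) = 6 - 9*5 = 6 - 45 = -39)
-31*f(-10 + 7, j(-3)) + 35 = -31*(-39) + 35 = 1209 + 35 = 1244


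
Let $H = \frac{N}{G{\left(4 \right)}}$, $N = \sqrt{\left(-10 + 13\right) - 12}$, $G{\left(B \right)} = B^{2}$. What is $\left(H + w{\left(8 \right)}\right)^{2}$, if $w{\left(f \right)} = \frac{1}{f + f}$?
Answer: $- \frac{1}{32} + \frac{3 i}{128} \approx -0.03125 + 0.023438 i$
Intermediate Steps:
$w{\left(f \right)} = \frac{1}{2 f}$
$N = 3 i$ ($N = \sqrt{3 - 12} = \sqrt{-9} = 3 i \approx 3.0 i$)
$H = \frac{3 i}{16}$ ($H = \frac{3 i}{4^{2}} = \frac{3 i}{16} \approx 0.1875 i$)
$\left(H + w{\left(8 \right)}\right)^{2} = \left(\frac{3 i}{16} + \frac{1}{2 \cdot 8}\right)^{2} = \left(\frac{3 i}{16} + \frac{1}{2} \cdot \frac{1}{8}\right)^{2} = \left(\frac{3 i}{16} + \frac{1}{16}\right)^{2} = \left(\frac{1}{16} + \frac{3 i}{16}\right)^{2}$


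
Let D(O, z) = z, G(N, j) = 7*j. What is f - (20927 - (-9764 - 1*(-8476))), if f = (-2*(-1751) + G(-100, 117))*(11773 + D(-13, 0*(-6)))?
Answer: 50848918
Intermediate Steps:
f = 50871133 (f = (-2*(-1751) + 7*117)*(11773 + 0*(-6)) = (3502 + 819)*(11773 + 0) = 4321*11773 = 50871133)
f - (20927 - (-9764 - 1*(-8476))) = 50871133 - (20927 - (-9764 - 1*(-8476))) = 50871133 - (20927 - (-9764 + 8476)) = 50871133 - (20927 - 1*(-1288)) = 50871133 - (20927 + 1288) = 50871133 - 1*22215 = 50871133 - 22215 = 50848918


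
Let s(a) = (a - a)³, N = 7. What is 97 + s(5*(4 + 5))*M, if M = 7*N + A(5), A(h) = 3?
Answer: 97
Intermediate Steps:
s(a) = 0 (s(a) = 0³ = 0)
M = 52 (M = 7*7 + 3 = 49 + 3 = 52)
97 + s(5*(4 + 5))*M = 97 + 0*52 = 97 + 0 = 97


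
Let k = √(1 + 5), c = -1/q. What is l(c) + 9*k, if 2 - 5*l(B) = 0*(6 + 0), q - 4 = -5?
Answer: ⅖ + 9*√6 ≈ 22.445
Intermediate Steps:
q = -1 (q = 4 - 5 = -1)
c = 1 (c = -1/(-1) = -1*(-1) = 1)
l(B) = ⅖ (l(B) = ⅖ - 0*(6 + 0) = ⅖ - 0*6 = ⅖ - ⅕*0 = ⅖ + 0 = ⅖)
k = √6 ≈ 2.4495
l(c) + 9*k = ⅖ + 9*√6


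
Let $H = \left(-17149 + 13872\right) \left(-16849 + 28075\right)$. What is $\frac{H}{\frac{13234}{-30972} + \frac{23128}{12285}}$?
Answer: $- \frac{333270290674620}{13184303} \approx -2.5278 \cdot 10^{7}$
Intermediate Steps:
$H = -36787602$ ($H = \left(-3277\right) 11226 = -36787602$)
$\frac{H}{\frac{13234}{-30972} + \frac{23128}{12285}} = - \frac{36787602}{\frac{13234}{-30972} + \frac{23128}{12285}} = - \frac{36787602}{13234 \left(- \frac{1}{30972}\right) + 23128 \cdot \frac{1}{12285}} = - \frac{36787602}{- \frac{6617}{15486} + \frac{3304}{1755}} = - \frac{36787602}{\frac{13184303}{9059310}} = \left(-36787602\right) \frac{9059310}{13184303} = - \frac{333270290674620}{13184303}$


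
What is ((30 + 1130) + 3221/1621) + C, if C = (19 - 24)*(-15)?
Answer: 2005156/1621 ≈ 1237.0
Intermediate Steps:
C = 75 (C = -5*(-15) = 75)
((30 + 1130) + 3221/1621) + C = ((30 + 1130) + 3221/1621) + 75 = (1160 + 3221*(1/1621)) + 75 = (1160 + 3221/1621) + 75 = 1883581/1621 + 75 = 2005156/1621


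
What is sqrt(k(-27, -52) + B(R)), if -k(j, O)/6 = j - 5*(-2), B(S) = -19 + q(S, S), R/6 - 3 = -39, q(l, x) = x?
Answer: I*sqrt(133) ≈ 11.533*I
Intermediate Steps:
R = -216 (R = 18 + 6*(-39) = 18 - 234 = -216)
B(S) = -19 + S
k(j, O) = -60 - 6*j (k(j, O) = -6*(j - 5*(-2)) = -6*(j + 10) = -6*(10 + j) = -60 - 6*j)
sqrt(k(-27, -52) + B(R)) = sqrt((-60 - 6*(-27)) + (-19 - 216)) = sqrt((-60 + 162) - 235) = sqrt(102 - 235) = sqrt(-133) = I*sqrt(133)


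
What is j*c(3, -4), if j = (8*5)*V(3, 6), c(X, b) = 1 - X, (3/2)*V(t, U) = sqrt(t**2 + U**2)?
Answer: -160*sqrt(5) ≈ -357.77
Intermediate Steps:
V(t, U) = 2*sqrt(U**2 + t**2)/3 (V(t, U) = 2*sqrt(t**2 + U**2)/3 = 2*sqrt(U**2 + t**2)/3)
j = 80*sqrt(5) (j = (8*5)*(2*sqrt(6**2 + 3**2)/3) = 40*(2*sqrt(36 + 9)/3) = 40*(2*sqrt(45)/3) = 40*(2*(3*sqrt(5))/3) = 40*(2*sqrt(5)) = 80*sqrt(5) ≈ 178.89)
j*c(3, -4) = (80*sqrt(5))*(1 - 1*3) = (80*sqrt(5))*(1 - 3) = (80*sqrt(5))*(-2) = -160*sqrt(5)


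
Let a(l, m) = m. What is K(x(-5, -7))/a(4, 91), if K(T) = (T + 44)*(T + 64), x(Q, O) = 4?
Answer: 3264/91 ≈ 35.868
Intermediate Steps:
K(T) = (44 + T)*(64 + T)
K(x(-5, -7))/a(4, 91) = (2816 + 4² + 108*4)/91 = (2816 + 16 + 432)*(1/91) = 3264*(1/91) = 3264/91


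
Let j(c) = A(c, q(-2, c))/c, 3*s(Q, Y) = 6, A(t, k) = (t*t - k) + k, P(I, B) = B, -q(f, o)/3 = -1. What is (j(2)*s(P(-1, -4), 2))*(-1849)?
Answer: -7396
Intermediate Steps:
q(f, o) = 3 (q(f, o) = -3*(-1) = 3)
A(t, k) = t² (A(t, k) = (t² - k) + k = t²)
s(Q, Y) = 2 (s(Q, Y) = (⅓)*6 = 2)
j(c) = c (j(c) = c²/c = c)
(j(2)*s(P(-1, -4), 2))*(-1849) = (2*2)*(-1849) = 4*(-1849) = -7396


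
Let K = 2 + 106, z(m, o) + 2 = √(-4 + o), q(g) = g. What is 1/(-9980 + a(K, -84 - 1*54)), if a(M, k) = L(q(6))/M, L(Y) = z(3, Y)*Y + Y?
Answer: -3233538/32270888879 - 18*√2/32270888879 ≈ -0.00010020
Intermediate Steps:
z(m, o) = -2 + √(-4 + o)
L(Y) = Y + Y*(-2 + √(-4 + Y)) (L(Y) = (-2 + √(-4 + Y))*Y + Y = Y*(-2 + √(-4 + Y)) + Y = Y + Y*(-2 + √(-4 + Y)))
K = 108
a(M, k) = (-6 + 6*√2)/M (a(M, k) = (6*(-1 + √(-4 + 6)))/M = (6*(-1 + √2))/M = (-6 + 6*√2)/M)
1/(-9980 + a(K, -84 - 1*54)) = 1/(-9980 + 6*(-1 + √2)/108) = 1/(-9980 + 6*(1/108)*(-1 + √2)) = 1/(-9980 + (-1/18 + √2/18)) = 1/(-179641/18 + √2/18)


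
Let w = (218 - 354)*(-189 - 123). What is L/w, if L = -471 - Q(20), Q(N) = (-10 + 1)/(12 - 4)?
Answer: -1253/113152 ≈ -0.011074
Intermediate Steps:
Q(N) = -9/8
w = 42432 (w = -136*(-312) = 42432)
L = -3759/8 (L = -471 - 1*(-9/8) = -471 + 9/8 = -3759/8 ≈ -469.88)
L/w = -3759/8/42432 = -3759/8*1/42432 = -1253/113152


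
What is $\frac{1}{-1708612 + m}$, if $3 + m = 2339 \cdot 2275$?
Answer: $\frac{1}{3612610} \approx 2.7681 \cdot 10^{-7}$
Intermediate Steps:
$m = 5321222$ ($m = -3 + 2339 \cdot 2275 = -3 + 5321225 = 5321222$)
$\frac{1}{-1708612 + m} = \frac{1}{-1708612 + 5321222} = \frac{1}{3612610}$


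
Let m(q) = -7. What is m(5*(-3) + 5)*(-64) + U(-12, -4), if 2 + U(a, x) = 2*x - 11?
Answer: 427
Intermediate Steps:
U(a, x) = -13 + 2*x (U(a, x) = -2 + (2*x - 11) = -2 + (-11 + 2*x) = -13 + 2*x)
m(5*(-3) + 5)*(-64) + U(-12, -4) = -7*(-64) + (-13 + 2*(-4)) = 448 + (-13 - 8) = 448 - 21 = 427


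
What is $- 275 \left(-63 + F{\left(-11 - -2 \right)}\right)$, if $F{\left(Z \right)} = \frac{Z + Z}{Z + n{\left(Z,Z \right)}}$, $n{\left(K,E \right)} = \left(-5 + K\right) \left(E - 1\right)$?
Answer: $\frac{2274525}{131} \approx 17363.0$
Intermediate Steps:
$n{\left(K,E \right)} = \left(-1 + E\right) \left(-5 + K\right)$ ($n{\left(K,E \right)} = \left(-5 + K\right) \left(-1 + E\right) = \left(-1 + E\right) \left(-5 + K\right)$)
$F{\left(Z \right)} = \frac{2 Z}{5 + Z^{2} - 5 Z}$ ($F{\left(Z \right)} = \frac{Z + Z}{Z + \left(5 - Z - 5 Z + Z Z\right)} = \frac{2 Z}{Z + \left(5 - Z - 5 Z + Z^{2}\right)} = \frac{2 Z}{Z + \left(5 + Z^{2} - 6 Z\right)} = \frac{2 Z}{5 + Z^{2} - 5 Z}$)
$- 275 \left(-63 + F{\left(-11 - -2 \right)}\right) = - 275 \left(-63 + \frac{2 \left(-11 - -2\right)}{5 + \left(-11 - -2\right)^{2} - 5 \left(-11 - -2\right)}\right) = - 275 \left(-63 + \frac{2 \left(-11 + 2\right)}{5 + \left(-11 + 2\right)^{2} - 5 \left(-11 + 2\right)}\right) = - 275 \left(-63 + 2 \left(-9\right) \frac{1}{5 + \left(-9\right)^{2} - -45}\right) = - 275 \left(-63 + 2 \left(-9\right) \frac{1}{5 + 81 + 45}\right) = - 275 \left(-63 + 2 \left(-9\right) \frac{1}{131}\right) = - 275 \left(-63 - \frac{18}{131}\right) = \left(-275\right) \left(- \frac{8271}{131}\right) = \frac{2274525}{131}$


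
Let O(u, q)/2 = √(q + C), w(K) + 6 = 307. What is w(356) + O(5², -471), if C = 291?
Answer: 301 + 12*I*√5 ≈ 301.0 + 26.833*I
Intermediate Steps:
w(K) = 301 (w(K) = -6 + 307 = 301)
O(u, q) = 2*√(291 + q) (O(u, q) = 2*√(q + 291) = 2*√(291 + q))
w(356) + O(5², -471) = 301 + 2*√(291 - 471) = 301 + 2*√(-180) = 301 + 2*(6*I*√5) = 301 + 12*I*√5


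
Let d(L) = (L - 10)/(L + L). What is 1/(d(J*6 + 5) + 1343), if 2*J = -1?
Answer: 1/1341 ≈ 0.00074571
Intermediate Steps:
J = -½ (J = (½)*(-1) = -½ ≈ -0.50000)
d(L) = (-10 + L)/(2*L) (d(L) = (-10 + L)/((2*L)) = (-10 + L)*(1/(2*L)) = (-10 + L)/(2*L))
1/(d(J*6 + 5) + 1343) = 1/((-10 + (-½*6 + 5))/(2*(-½*6 + 5)) + 1343) = 1/((-10 + (-3 + 5))/(2*(-3 + 5)) + 1343) = 1/((½)*(-10 + 2)/2 + 1343) = 1/((½)*(½)*(-8) + 1343) = 1/(-2 + 1343) = 1/1341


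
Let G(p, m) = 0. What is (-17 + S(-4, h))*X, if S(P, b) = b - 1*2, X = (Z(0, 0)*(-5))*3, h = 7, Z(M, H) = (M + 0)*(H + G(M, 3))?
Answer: 0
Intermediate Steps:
Z(M, H) = H*M (Z(M, H) = (M + 0)*(H + 0) = M*H = H*M)
X = 0 (X = ((0*0)*(-5))*3 = (0*(-5))*3 = 0*3 = 0)
S(P, b) = -2 + b (S(P, b) = b - 2 = -2 + b)
(-17 + S(-4, h))*X = (-17 + (-2 + 7))*0 = (-17 + 5)*0 = -12*0 = 0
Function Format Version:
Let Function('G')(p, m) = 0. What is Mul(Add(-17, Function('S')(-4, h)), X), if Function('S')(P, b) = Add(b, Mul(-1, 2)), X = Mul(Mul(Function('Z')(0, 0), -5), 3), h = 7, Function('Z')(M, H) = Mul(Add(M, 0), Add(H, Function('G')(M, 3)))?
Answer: 0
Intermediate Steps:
Function('Z')(M, H) = Mul(H, M) (Function('Z')(M, H) = Mul(Add(M, 0), Add(H, 0)) = Mul(M, H) = Mul(H, M))
X = 0 (X = Mul(Mul(Mul(0, 0), -5), 3) = Mul(Mul(0, -5), 3) = Mul(0, 3) = 0)
Function('S')(P, b) = Add(-2, b) (Function('S')(P, b) = Add(b, -2) = Add(-2, b))
Mul(Add(-17, Function('S')(-4, h)), X) = Mul(Add(-17, Add(-2, 7)), 0) = Mul(Add(-17, 5), 0) = Mul(-12, 0) = 0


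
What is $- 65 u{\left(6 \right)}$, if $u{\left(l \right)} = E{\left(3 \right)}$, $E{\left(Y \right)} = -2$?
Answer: $130$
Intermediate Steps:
$u{\left(l \right)} = -2$
$- 65 u{\left(6 \right)} = \left(-65\right) \left(-2\right) = 130$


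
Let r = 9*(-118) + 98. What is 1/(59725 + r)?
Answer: 1/58761 ≈ 1.7018e-5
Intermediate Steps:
r = -964 (r = -1062 + 98 = -964)
1/(59725 + r) = 1/(59725 - 964) = 1/58761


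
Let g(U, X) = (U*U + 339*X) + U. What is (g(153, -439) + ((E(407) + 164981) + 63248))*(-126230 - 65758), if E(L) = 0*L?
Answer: -19769004360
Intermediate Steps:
E(L) = 0
g(U, X) = U + U² + 339*X (g(U, X) = (U² + 339*X) + U = U + U² + 339*X)
(g(153, -439) + ((E(407) + 164981) + 63248))*(-126230 - 65758) = ((153 + 153² + 339*(-439)) + ((0 + 164981) + 63248))*(-126230 - 65758) = ((153 + 23409 - 148821) + (164981 + 63248))*(-191988) = (-125259 + 228229)*(-191988) = 102970*(-191988) = -19769004360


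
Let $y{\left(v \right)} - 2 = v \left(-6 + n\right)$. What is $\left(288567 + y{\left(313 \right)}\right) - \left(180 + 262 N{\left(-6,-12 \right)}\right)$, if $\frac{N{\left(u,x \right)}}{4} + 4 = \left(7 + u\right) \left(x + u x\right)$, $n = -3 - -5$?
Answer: $228449$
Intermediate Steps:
$n = 2$ ($n = -3 + 5 = 2$)
$N{\left(u,x \right)} = -16 + 4 \left(7 + u\right) \left(x + u x\right)$
$y{\left(v \right)} = 2 - 4 v$ ($y{\left(v \right)} = 2 + v \left(-6 + 2\right) = 2 + v \left(-4\right) = 2 - 4 v$)
$\left(288567 + y{\left(313 \right)}\right) - \left(180 + 262 N{\left(-6,-12 \right)}\right) = \left(288567 + \left(2 - 1252\right)\right) - \left(180 + 262 \left(-16 + 28 \left(-12\right) + 4 \left(-12\right) \left(-6\right)^{2} + 32 \left(-6\right) \left(-12\right)\right)\right) = \left(288567 + \left(2 - 1252\right)\right) - \left(180 + 262 \left(-16 - 336 + 4 \left(-12\right) 36 + 2304\right)\right) = \left(288567 - 1250\right) - \left(180 + 262 \left(-16 - 336 - 1728 + 2304\right)\right) = 287317 - 58868 = 228449$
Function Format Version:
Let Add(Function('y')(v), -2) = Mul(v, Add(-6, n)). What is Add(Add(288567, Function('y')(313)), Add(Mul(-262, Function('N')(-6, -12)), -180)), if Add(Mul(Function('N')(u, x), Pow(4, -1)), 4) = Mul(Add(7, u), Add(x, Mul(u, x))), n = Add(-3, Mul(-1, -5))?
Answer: 228449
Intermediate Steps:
n = 2 (n = Add(-3, 5) = 2)
Function('N')(u, x) = Add(-16, Mul(4, Add(7, u), Add(x, Mul(u, x)))) (Function('N')(u, x) = Add(-16, Mul(4, Mul(Add(7, u), Add(x, Mul(u, x))))) = Add(-16, Mul(4, Add(7, u), Add(x, Mul(u, x)))))
Function('y')(v) = Add(2, Mul(-4, v)) (Function('y')(v) = Add(2, Mul(v, Add(-6, 2))) = Add(2, Mul(v, -4)) = Add(2, Mul(-4, v)))
Add(Add(288567, Function('y')(313)), Add(Mul(-262, Function('N')(-6, -12)), -180)) = Add(Add(288567, Add(2, Mul(-4, 313))), Add(Mul(-262, Add(-16, Mul(28, -12), Mul(4, -12, Pow(-6, 2)), Mul(32, -6, -12))), -180)) = Add(Add(288567, Add(2, -1252)), Add(Mul(-262, Add(-16, -336, Mul(4, -12, 36), 2304)), -180)) = Add(Add(288567, -1250), Add(Mul(-262, Add(-16, -336, -1728, 2304)), -180)) = Add(287317, Add(Mul(-262, 224), -180)) = Add(287317, Add(-58688, -180)) = Add(287317, -58868) = 228449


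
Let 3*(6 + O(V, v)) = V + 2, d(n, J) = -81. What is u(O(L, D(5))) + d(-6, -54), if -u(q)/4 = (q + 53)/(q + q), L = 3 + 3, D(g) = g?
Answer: -256/5 ≈ -51.200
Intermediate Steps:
L = 6
O(V, v) = -16/3 + V/3 (O(V, v) = -6 + (V + 2)/3 = -6 + (2 + V)/3 = -6 + (⅔ + V/3) = -16/3 + V/3)
u(q) = -2*(53 + q)/q (u(q) = -4*(q + 53)/(q + q) = -4*(53 + q)/(2*q) = -4*(53 + q)*1/(2*q) = -2*(53 + q)/q)
u(O(L, D(5))) + d(-6, -54) = (-2 - 106/(-16/3 + (⅓)*6)) - 81 = (-2 - 106/(-16/3 + 2)) - 81 = (-2 - 106/(-10/3)) - 81 = (-2 - 106*(-3/10)) - 81 = (-2 + 159/5) - 81 = 149/5 - 81 = -256/5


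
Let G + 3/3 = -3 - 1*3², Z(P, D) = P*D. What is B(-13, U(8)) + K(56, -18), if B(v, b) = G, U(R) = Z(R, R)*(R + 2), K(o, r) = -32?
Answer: -45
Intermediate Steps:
Z(P, D) = D*P
U(R) = R²*(2 + R) (U(R) = (R*R)*(R + 2) = R²*(2 + R))
G = -13 (G = -1 + (-3 - 1*3²) = -1 + (-3 - 1*9) = -1 + (-3 - 9) = -1 - 12 = -13)
B(v, b) = -13
B(-13, U(8)) + K(56, -18) = -13 - 32 = -45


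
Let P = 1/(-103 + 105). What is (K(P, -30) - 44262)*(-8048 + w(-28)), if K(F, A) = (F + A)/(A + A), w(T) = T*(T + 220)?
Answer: 8912497318/15 ≈ 5.9417e+8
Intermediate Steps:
P = ½ (P = 1/2 = ½ ≈ 0.50000)
w(T) = T*(220 + T)
K(F, A) = (A + F)/(2*A) (K(F, A) = (A + F)/((2*A)) = (A + F)*(1/(2*A)) = (A + F)/(2*A))
(K(P, -30) - 44262)*(-8048 + w(-28)) = ((½)*(-30 + ½)/(-30) - 44262)*(-8048 - 28*(220 - 28)) = ((½)*(-1/30)*(-59/2) - 44262)*(-8048 - 28*192) = (59/120 - 44262)*(-8048 - 5376) = -5311381/120*(-13424) = 8912497318/15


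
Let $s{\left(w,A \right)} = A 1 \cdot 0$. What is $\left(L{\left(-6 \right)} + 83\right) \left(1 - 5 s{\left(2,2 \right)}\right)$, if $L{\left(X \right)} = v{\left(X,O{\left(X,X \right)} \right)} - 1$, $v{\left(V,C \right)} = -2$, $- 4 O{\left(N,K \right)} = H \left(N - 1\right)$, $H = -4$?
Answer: $80$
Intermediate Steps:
$O{\left(N,K \right)} = -1 + N$ ($O{\left(N,K \right)} = - \frac{\left(-4\right) \left(N - 1\right)}{4} = - \frac{\left(-4\right) \left(-1 + N\right)}{4} = - \frac{4 - 4 N}{4} = -1 + N$)
$s{\left(w,A \right)} = 0$ ($s{\left(w,A \right)} = A 0 = 0$)
$L{\left(X \right)} = -3$ ($L{\left(X \right)} = -2 - 1 = -3$)
$\left(L{\left(-6 \right)} + 83\right) \left(1 - 5 s{\left(2,2 \right)}\right) = \left(-3 + 83\right) \left(1 - 0\right) = 80 \left(1 + 0\right) = 80 \cdot 1 = 80$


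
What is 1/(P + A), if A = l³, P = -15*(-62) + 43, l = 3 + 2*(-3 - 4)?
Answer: -1/358 ≈ -0.0027933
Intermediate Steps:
l = -11 (l = 3 + 2*(-7) = 3 - 14 = -11)
P = 973 (P = 930 + 43 = 973)
A = -1331 (A = (-11)³ = -1331)
1/(P + A) = 1/(973 - 1331) = 1/(-358) = -1/358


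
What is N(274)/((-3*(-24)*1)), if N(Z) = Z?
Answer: 137/36 ≈ 3.8056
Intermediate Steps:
N(274)/((-3*(-24)*1)) = 274/((-3*(-24)*1)) = 274/((72*1)) = 274/72 = 274*(1/72) = 137/36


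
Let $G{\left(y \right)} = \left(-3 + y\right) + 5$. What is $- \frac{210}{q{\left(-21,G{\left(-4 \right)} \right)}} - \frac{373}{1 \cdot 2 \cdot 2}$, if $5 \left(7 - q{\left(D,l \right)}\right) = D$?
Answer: $-112$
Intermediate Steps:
$G{\left(y \right)} = 2 + y$
$q{\left(D,l \right)} = 7 - \frac{D}{5}$
$- \frac{210}{q{\left(-21,G{\left(-4 \right)} \right)}} - \frac{373}{1 \cdot 2 \cdot 2} = - \frac{210}{7 - - \frac{21}{5}} - \frac{373}{1 \cdot 2 \cdot 2} = - \frac{210}{7 + \frac{21}{5}} - \frac{373}{2 \cdot 2} = - \frac{210}{\frac{56}{5}} - \frac{373}{4} = \left(-210\right) \frac{5}{56} - \frac{373}{4} = - \frac{75}{4} - \frac{373}{4} = -112$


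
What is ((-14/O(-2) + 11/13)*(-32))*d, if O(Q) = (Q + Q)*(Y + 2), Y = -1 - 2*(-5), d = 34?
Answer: -181152/143 ≈ -1266.8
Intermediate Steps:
Y = 9 (Y = -1 + 10 = 9)
O(Q) = 22*Q (O(Q) = (Q + Q)*(9 + 2) = (2*Q)*11 = 22*Q)
((-14/O(-2) + 11/13)*(-32))*d = ((-14/(22*(-2)) + 11/13)*(-32))*34 = ((-14/(-44) + 11*(1/13))*(-32))*34 = ((-14*(-1/44) + 11/13)*(-32))*34 = ((7/22 + 11/13)*(-32))*34 = ((333/286)*(-32))*34 = -5328/143*34 = -181152/143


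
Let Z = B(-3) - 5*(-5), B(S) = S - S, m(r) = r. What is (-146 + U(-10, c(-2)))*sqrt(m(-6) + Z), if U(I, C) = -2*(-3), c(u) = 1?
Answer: -140*sqrt(19) ≈ -610.25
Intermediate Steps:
U(I, C) = 6
B(S) = 0
Z = 25 (Z = 0 - 5*(-5) = 0 + 25 = 25)
(-146 + U(-10, c(-2)))*sqrt(m(-6) + Z) = (-146 + 6)*sqrt(-6 + 25) = -140*sqrt(19)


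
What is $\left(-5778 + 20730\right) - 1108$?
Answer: $13844$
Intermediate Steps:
$\left(-5778 + 20730\right) - 1108 = 14952 - 1108 = 13844$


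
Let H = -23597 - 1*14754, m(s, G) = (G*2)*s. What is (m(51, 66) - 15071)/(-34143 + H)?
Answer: 8339/72494 ≈ 0.11503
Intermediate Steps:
m(s, G) = 2*G*s (m(s, G) = (2*G)*s = 2*G*s)
H = -38351 (H = -23597 - 14754 = -38351)
(m(51, 66) - 15071)/(-34143 + H) = (2*66*51 - 15071)/(-34143 - 38351) = (6732 - 15071)/(-72494) = -8339*(-1/72494) = 8339/72494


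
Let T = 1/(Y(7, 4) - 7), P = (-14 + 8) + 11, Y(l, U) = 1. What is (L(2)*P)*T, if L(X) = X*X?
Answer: -10/3 ≈ -3.3333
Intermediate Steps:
L(X) = X²
P = 5 (P = -6 + 11 = 5)
T = -⅙ (T = 1/(1 - 7) = 1/(-6) = -⅙ ≈ -0.16667)
(L(2)*P)*T = (2²*5)*(-⅙) = (4*5)*(-⅙) = 20*(-⅙) = -10/3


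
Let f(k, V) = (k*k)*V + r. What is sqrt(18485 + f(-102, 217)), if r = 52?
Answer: sqrt(2276205) ≈ 1508.7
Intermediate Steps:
f(k, V) = 52 + V*k**2 (f(k, V) = (k*k)*V + 52 = k**2*V + 52 = V*k**2 + 52 = 52 + V*k**2)
sqrt(18485 + f(-102, 217)) = sqrt(18485 + (52 + 217*(-102)**2)) = sqrt(18485 + (52 + 217*10404)) = sqrt(18485 + (52 + 2257668)) = sqrt(18485 + 2257720) = sqrt(2276205)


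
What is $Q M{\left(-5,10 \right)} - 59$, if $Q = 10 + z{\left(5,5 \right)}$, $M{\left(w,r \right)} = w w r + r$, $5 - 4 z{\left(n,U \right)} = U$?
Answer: $2541$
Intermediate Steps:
$z{\left(n,U \right)} = \frac{5}{4} - \frac{U}{4}$
$M{\left(w,r \right)} = r + r w^{2}$ ($M{\left(w,r \right)} = w^{2} r + r = r w^{2} + r = r + r w^{2}$)
$Q = 10$ ($Q = 10 + \left(\frac{5}{4} - \frac{5}{4}\right) = 10 + 0 = 10$)
$Q M{\left(-5,10 \right)} - 59 = 10 \cdot 10 \left(1 + \left(-5\right)^{2}\right) - 59 = 10 \cdot 10 \left(1 + 25\right) - 59 = 10 \cdot 10 \cdot 26 - 59 = 10 \cdot 260 - 59 = 2600 - 59 = 2541$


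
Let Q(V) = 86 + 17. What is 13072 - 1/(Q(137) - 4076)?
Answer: 51935057/3973 ≈ 13072.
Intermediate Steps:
Q(V) = 103
13072 - 1/(Q(137) - 4076) = 13072 - 1/(103 - 4076) = 13072 - 1/(-3973) = 13072 - 1*(-1/3973) = 13072 + 1/3973 = 51935057/3973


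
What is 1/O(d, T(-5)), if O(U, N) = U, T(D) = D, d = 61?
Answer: 1/61 ≈ 0.016393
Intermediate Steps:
1/O(d, T(-5)) = 1/61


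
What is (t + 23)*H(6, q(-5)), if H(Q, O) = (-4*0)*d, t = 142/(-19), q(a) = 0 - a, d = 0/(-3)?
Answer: 0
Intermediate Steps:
d = 0 (d = 0*(-⅓) = 0)
q(a) = -a
t = -142/19 (t = 142*(-1/19) = -142/19 ≈ -7.4737)
H(Q, O) = 0 (H(Q, O) = -4*0*0 = 0*0 = 0)
(t + 23)*H(6, q(-5)) = (-142/19 + 23)*0 = (295/19)*0 = 0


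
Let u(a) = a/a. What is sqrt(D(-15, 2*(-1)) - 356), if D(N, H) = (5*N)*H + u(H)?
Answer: I*sqrt(205) ≈ 14.318*I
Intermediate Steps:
u(a) = 1
D(N, H) = 1 + 5*H*N (D(N, H) = (5*N)*H + 1 = 5*H*N + 1 = 1 + 5*H*N)
sqrt(D(-15, 2*(-1)) - 356) = sqrt((1 + 5*(2*(-1))*(-15)) - 356) = sqrt((1 + 5*(-2)*(-15)) - 356) = sqrt((1 + 150) - 356) = sqrt(151 - 356) = sqrt(-205) = I*sqrt(205)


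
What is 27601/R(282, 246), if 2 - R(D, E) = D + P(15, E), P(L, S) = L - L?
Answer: -3943/40 ≈ -98.575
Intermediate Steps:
P(L, S) = 0
R(D, E) = 2 - D (R(D, E) = 2 - (D + 0) = 2 - D)
27601/R(282, 246) = 27601/(2 - 1*282) = 27601/(2 - 282) = 27601/(-280) = 27601*(-1/280) = -3943/40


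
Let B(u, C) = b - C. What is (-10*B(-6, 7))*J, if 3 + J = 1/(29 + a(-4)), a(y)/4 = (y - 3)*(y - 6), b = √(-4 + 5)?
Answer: -18520/103 ≈ -179.81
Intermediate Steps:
b = 1 (b = √1 = 1)
a(y) = 4*(-6 + y)*(-3 + y) (a(y) = 4*((y - 3)*(y - 6)) = 4*((-3 + y)*(-6 + y)) = 4*((-6 + y)*(-3 + y)) = 4*(-6 + y)*(-3 + y))
B(u, C) = 1 - C
J = -926/309 (J = -3 + 1/(29 + (72 - 36*(-4) + 4*(-4)²)) = -3 + 1/(29 + (72 + 144 + 4*16)) = -3 + 1/(29 + (72 + 144 + 64)) = -3 + 1/(29 + 280) = -3 + 1/309 = -926/309 ≈ -2.9968)
(-10*B(-6, 7))*J = -10*(1 - 1*7)*(-926/309) = -10*(1 - 7)*(-926/309) = -10*(-6)*(-926/309) = 60*(-926/309) = -18520/103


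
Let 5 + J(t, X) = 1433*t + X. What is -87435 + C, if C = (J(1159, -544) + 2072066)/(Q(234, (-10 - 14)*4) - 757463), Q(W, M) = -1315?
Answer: -33173743397/379389 ≈ -87440.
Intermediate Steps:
J(t, X) = -5 + X + 1433*t (J(t, X) = -5 + (1433*t + X) = -5 + (X + 1433*t) = -5 + X + 1433*t)
C = -1866182/379389 (C = ((-5 - 544 + 1433*1159) + 2072066)/(-1315 - 757463) = ((-5 - 544 + 1660847) + 2072066)/(-758778) = (1660298 + 2072066)*(-1/758778) = 3732364*(-1/758778) = -1866182/379389 ≈ -4.9189)
-87435 + C = -87435 - 1866182/379389 = -33173743397/379389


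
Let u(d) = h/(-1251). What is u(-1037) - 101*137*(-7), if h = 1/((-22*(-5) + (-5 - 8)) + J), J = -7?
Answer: 10905354809/112590 ≈ 96859.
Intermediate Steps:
h = 1/90 (h = 1/((-22*(-5) + (-5 - 8)) - 7) = 1/((110 - 13) - 7) = 1/(97 - 7) = 1/90 ≈ 0.011111)
u(d) = -1/112590 (u(d) = (1/90)/(-1251) = (1/90)*(-1/1251) = -1/112590)
u(-1037) - 101*137*(-7) = -1/112590 - 101*137*(-7) = -1/112590 - 13837*(-7) = -1/112590 - 1*(-96859) = -1/112590 + 96859 = 10905354809/112590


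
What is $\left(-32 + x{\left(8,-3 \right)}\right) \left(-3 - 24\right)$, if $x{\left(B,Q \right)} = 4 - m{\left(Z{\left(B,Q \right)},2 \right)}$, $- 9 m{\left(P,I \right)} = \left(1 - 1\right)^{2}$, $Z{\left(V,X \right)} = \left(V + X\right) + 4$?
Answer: $756$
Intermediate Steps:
$Z{\left(V,X \right)} = 4 + V + X$
$m{\left(P,I \right)} = 0$ ($m{\left(P,I \right)} = - \frac{\left(1 - 1\right)^{2}}{9} = - \frac{0^{2}}{9} = \left(- \frac{1}{9}\right) 0 = 0$)
$x{\left(B,Q \right)} = 4$ ($x{\left(B,Q \right)} = 4 - 0 = 4 + 0 = 4$)
$\left(-32 + x{\left(8,-3 \right)}\right) \left(-3 - 24\right) = \left(-32 + 4\right) \left(-3 - 24\right) = - 28 \left(-3 - 24\right) = \left(-28\right) \left(-27\right) = 756$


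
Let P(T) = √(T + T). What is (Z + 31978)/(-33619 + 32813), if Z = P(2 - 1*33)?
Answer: -15989/403 - I*√62/806 ≈ -39.675 - 0.0097692*I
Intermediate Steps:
P(T) = √2*√T (P(T) = √(2*T) = √2*√T)
Z = I*√62 (Z = √2*√(2 - 1*33) = √2*√(2 - 33) = √2*√(-31) = √2*(I*√31) = I*√62 ≈ 7.874*I)
(Z + 31978)/(-33619 + 32813) = (I*√62 + 31978)/(-33619 + 32813) = (31978 + I*√62)/(-806) = (31978 + I*√62)*(-1/806) = -15989/403 - I*√62/806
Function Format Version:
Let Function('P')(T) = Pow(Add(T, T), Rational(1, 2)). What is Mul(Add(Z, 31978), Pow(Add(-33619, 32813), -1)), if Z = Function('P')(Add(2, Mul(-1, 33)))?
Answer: Add(Rational(-15989, 403), Mul(Rational(-1, 806), I, Pow(62, Rational(1, 2)))) ≈ Add(-39.675, Mul(-0.0097692, I))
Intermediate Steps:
Function('P')(T) = Mul(Pow(2, Rational(1, 2)), Pow(T, Rational(1, 2))) (Function('P')(T) = Pow(Mul(2, T), Rational(1, 2)) = Mul(Pow(2, Rational(1, 2)), Pow(T, Rational(1, 2))))
Z = Mul(I, Pow(62, Rational(1, 2))) (Z = Mul(Pow(2, Rational(1, 2)), Pow(Add(2, Mul(-1, 33)), Rational(1, 2))) = Mul(Pow(2, Rational(1, 2)), Pow(Add(2, -33), Rational(1, 2))) = Mul(Pow(2, Rational(1, 2)), Pow(-31, Rational(1, 2))) = Mul(Pow(2, Rational(1, 2)), Mul(I, Pow(31, Rational(1, 2)))) = Mul(I, Pow(62, Rational(1, 2))) ≈ Mul(7.8740, I))
Mul(Add(Z, 31978), Pow(Add(-33619, 32813), -1)) = Mul(Add(Mul(I, Pow(62, Rational(1, 2))), 31978), Pow(Add(-33619, 32813), -1)) = Mul(Add(31978, Mul(I, Pow(62, Rational(1, 2)))), Pow(-806, -1)) = Mul(Add(31978, Mul(I, Pow(62, Rational(1, 2)))), Rational(-1, 806)) = Add(Rational(-15989, 403), Mul(Rational(-1, 806), I, Pow(62, Rational(1, 2))))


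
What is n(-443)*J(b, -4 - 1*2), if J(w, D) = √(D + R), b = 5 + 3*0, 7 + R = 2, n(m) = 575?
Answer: 575*I*√11 ≈ 1907.1*I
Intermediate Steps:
R = -5 (R = -7 + 2 = -5)
b = 5 (b = 5 + 0 = 5)
J(w, D) = √(-5 + D) (J(w, D) = √(D - 5) = √(-5 + D))
n(-443)*J(b, -4 - 1*2) = 575*√(-5 + (-4 - 1*2)) = 575*√(-5 + (-4 - 2)) = 575*√(-5 - 6) = 575*√(-11) = 575*(I*√11) = 575*I*√11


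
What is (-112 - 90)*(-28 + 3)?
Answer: 5050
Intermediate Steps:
(-112 - 90)*(-28 + 3) = -202*(-25) = 5050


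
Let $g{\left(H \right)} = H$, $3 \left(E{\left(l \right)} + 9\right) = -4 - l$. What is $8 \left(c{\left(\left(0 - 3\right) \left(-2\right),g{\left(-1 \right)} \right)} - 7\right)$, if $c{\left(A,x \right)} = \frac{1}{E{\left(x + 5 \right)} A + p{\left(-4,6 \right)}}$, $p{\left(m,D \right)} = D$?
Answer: $- \frac{449}{8} \approx -56.125$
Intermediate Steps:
$E{\left(l \right)} = - \frac{31}{3} - \frac{l}{3}$ ($E{\left(l \right)} = -9 + \frac{-4 - l}{3} = -9 - \left(\frac{4}{3} + \frac{l}{3}\right) = - \frac{31}{3} - \frac{l}{3}$)
$c{\left(A,x \right)} = \frac{1}{6 + A \left(-12 - \frac{x}{3}\right)}$ ($c{\left(A,x \right)} = \frac{1}{\left(- \frac{31}{3} - \frac{x + 5}{3}\right) A + 6} = \frac{1}{\left(- \frac{31}{3} - \frac{5 + x}{3}\right) A + 6} = \frac{1}{\left(- \frac{31}{3} - \left(\frac{5}{3} + \frac{x}{3}\right)\right) A + 6} = \frac{1}{\left(-12 - \frac{x}{3}\right) A + 6} = \frac{1}{A \left(-12 - \frac{x}{3}\right) + 6} = \frac{1}{6 + A \left(-12 - \frac{x}{3}\right)}$)
$8 \left(c{\left(\left(0 - 3\right) \left(-2\right),g{\left(-1 \right)} \right)} - 7\right) = 8 \left(- \frac{3}{-18 + \left(0 - 3\right) \left(-2\right) \left(36 - 1\right)} - 7\right) = 8 \left(- \frac{3}{-18 + \left(-3\right) \left(-2\right) 35} - 7\right) = 8 \left(- \frac{3}{-18 + 6 \cdot 35} - 7\right) = 8 \left(- \frac{3}{-18 + 210} - 7\right) = 8 \left(- \frac{3}{192} - 7\right) = 8 \left(\left(-3\right) \frac{1}{192} - 7\right) = 8 \left(- \frac{1}{64} - 7\right) = 8 \left(- \frac{449}{64}\right) = - \frac{449}{8}$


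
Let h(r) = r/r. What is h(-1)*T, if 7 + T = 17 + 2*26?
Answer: 62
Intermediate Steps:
T = 62 (T = -7 + (17 + 2*26) = -7 + (17 + 52) = -7 + 69 = 62)
h(r) = 1
h(-1)*T = 1*62 = 62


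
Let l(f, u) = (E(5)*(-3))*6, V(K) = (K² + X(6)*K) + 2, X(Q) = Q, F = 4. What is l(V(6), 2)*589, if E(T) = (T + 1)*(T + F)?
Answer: -572508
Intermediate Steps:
V(K) = 2 + K² + 6*K (V(K) = (K² + 6*K) + 2 = 2 + K² + 6*K)
E(T) = (1 + T)*(4 + T) (E(T) = (T + 1)*(T + 4) = (1 + T)*(4 + T))
l(f, u) = -972 (l(f, u) = ((4 + 5² + 5*5)*(-3))*6 = ((4 + 25 + 25)*(-3))*6 = (54*(-3))*6 = -162*6 = -972)
l(V(6), 2)*589 = -972*589 = -572508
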